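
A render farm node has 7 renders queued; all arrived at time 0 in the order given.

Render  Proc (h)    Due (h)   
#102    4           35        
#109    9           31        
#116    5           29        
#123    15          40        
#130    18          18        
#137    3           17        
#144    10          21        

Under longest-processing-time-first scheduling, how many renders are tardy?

LPT (decreasing processing time): #130 #123 #144 #109 #116 #102 #137.
#130: 0→18, due 18, tardiness 0
#123: 18→33, due 40, tardiness 0
#144: 33→43, due 21, tardiness 22
#109: 43→52, due 31, tardiness 21
#116: 52→57, due 29, tardiness 28
#102: 57→61, due 35, tardiness 26
#137: 61→64, due 17, tardiness 47
Late renders: 5.

5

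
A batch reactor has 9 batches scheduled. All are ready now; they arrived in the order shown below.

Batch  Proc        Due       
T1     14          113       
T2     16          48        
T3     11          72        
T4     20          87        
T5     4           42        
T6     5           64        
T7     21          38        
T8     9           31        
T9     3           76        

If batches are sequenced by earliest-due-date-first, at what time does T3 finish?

EDD (increasing due date): T8 T7 T5 T2 T6 T3 T9 T4 T1.
T8: 0→9
T7: 9→30
T5: 30→34
T2: 34→50
T6: 50→55
T3: 55→66

66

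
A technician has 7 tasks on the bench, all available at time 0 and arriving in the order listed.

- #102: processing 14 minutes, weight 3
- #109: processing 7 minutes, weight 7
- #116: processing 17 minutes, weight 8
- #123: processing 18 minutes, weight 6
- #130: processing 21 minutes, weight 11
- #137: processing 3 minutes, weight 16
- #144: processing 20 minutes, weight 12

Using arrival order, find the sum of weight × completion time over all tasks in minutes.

FIFO (arrival order): #102 #109 #116 #123 #130 #137 #144.
#102: finishes 14, weight 3, w·C = 42
#109: finishes 21, weight 7, w·C = 147
#116: finishes 38, weight 8, w·C = 304
#123: finishes 56, weight 6, w·C = 336
#130: finishes 77, weight 11, w·C = 847
#137: finishes 80, weight 16, w·C = 1280
#144: finishes 100, weight 12, w·C = 1200
Sum = 42+147+304+336+847+1280+1200 = 4156.

4156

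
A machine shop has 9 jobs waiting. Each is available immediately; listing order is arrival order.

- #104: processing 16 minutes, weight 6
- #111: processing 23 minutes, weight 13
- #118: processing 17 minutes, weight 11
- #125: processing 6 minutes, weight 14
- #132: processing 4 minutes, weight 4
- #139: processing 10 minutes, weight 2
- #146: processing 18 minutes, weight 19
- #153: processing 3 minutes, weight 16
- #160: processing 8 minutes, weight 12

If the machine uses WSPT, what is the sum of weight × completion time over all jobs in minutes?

WSPT (decreasing weight/processing-time ratio): #153 #125 #160 #146 #132 #118 #111 #104 #139.
#153: finishes 3, weight 16, w·C = 48
#125: finishes 9, weight 14, w·C = 126
#160: finishes 17, weight 12, w·C = 204
#146: finishes 35, weight 19, w·C = 665
#132: finishes 39, weight 4, w·C = 156
#118: finishes 56, weight 11, w·C = 616
#111: finishes 79, weight 13, w·C = 1027
#104: finishes 95, weight 6, w·C = 570
#139: finishes 105, weight 2, w·C = 210
Sum = 48+126+204+665+156+616+1027+570+210 = 3622.

3622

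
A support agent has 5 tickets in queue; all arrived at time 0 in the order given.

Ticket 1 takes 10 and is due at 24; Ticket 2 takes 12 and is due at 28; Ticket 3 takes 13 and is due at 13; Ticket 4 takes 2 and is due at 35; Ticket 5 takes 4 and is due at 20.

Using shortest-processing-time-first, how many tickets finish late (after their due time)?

SPT (increasing processing time): Ticket 4 Ticket 5 Ticket 1 Ticket 2 Ticket 3.
Ticket 4: 0→2, due 35, tardiness 0
Ticket 5: 2→6, due 20, tardiness 0
Ticket 1: 6→16, due 24, tardiness 0
Ticket 2: 16→28, due 28, tardiness 0
Ticket 3: 28→41, due 13, tardiness 28
Late tickets: 1.

1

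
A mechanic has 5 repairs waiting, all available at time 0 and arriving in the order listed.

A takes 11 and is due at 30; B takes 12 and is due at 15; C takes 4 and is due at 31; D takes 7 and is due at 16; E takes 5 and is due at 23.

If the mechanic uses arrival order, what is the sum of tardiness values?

42

FIFO (arrival order): A B C D E.
A: 0→11, due 30, tardiness 0
B: 11→23, due 15, tardiness 8
C: 23→27, due 31, tardiness 0
D: 27→34, due 16, tardiness 18
E: 34→39, due 23, tardiness 16
Sum = 0+8+0+18+16 = 42.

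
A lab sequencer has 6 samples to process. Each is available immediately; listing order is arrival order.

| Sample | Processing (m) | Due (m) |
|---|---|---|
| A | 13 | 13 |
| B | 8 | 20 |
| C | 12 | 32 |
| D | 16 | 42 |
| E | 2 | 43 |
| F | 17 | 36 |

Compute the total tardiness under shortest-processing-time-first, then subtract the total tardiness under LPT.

-67

SPT (increasing processing time): E B C A D F.
E: 0→2, due 43, tardiness 0
B: 2→10, due 20, tardiness 0
C: 10→22, due 32, tardiness 0
A: 22→35, due 13, tardiness 22
D: 35→51, due 42, tardiness 9
F: 51→68, due 36, tardiness 32
Sum = 0+0+0+22+9+32 = 63.
LPT (decreasing processing time): F D A C B E.
F: 0→17, due 36, tardiness 0
D: 17→33, due 42, tardiness 0
A: 33→46, due 13, tardiness 33
C: 46→58, due 32, tardiness 26
B: 58→66, due 20, tardiness 46
E: 66→68, due 43, tardiness 25
Sum = 0+0+33+26+46+25 = 130.
Difference = 63 − 130 = -67.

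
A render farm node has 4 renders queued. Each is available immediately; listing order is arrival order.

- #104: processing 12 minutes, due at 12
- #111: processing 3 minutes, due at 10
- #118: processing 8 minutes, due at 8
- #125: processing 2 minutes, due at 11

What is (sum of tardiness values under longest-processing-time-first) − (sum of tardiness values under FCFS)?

5

LPT (decreasing processing time): #104 #118 #111 #125.
#104: 0→12, due 12, tardiness 0
#118: 12→20, due 8, tardiness 12
#111: 20→23, due 10, tardiness 13
#125: 23→25, due 11, tardiness 14
Sum = 0+12+13+14 = 39.
FIFO (arrival order): #104 #111 #118 #125.
#104: 0→12, due 12, tardiness 0
#111: 12→15, due 10, tardiness 5
#118: 15→23, due 8, tardiness 15
#125: 23→25, due 11, tardiness 14
Sum = 0+5+15+14 = 34.
Difference = 39 − 34 = 5.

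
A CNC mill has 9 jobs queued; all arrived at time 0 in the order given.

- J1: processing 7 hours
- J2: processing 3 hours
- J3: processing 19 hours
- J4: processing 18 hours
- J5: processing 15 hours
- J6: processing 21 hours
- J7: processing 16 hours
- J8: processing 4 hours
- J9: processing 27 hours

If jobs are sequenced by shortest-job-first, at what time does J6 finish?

103

SPT (increasing processing time): J2 J8 J1 J5 J7 J4 J3 J6 J9.
J2: 0→3
J8: 3→7
J1: 7→14
J5: 14→29
J7: 29→45
J4: 45→63
J3: 63→82
J6: 82→103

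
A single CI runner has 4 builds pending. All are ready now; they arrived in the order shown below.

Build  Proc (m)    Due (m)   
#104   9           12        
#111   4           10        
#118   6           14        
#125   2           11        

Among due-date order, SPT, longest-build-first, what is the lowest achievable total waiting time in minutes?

20

EDD (increasing due date): #111 #125 #104 #118.
#111: waits 0, runs 0→4
#125: waits 4, runs 4→6
#104: waits 6, runs 6→15
#118: waits 15, runs 15→21
Sum = 0+4+6+15 = 25.
SPT (increasing processing time): #125 #111 #118 #104.
#125: waits 0, runs 0→2
#111: waits 2, runs 2→6
#118: waits 6, runs 6→12
#104: waits 12, runs 12→21
Sum = 0+2+6+12 = 20.
LPT (decreasing processing time): #104 #118 #111 #125.
#104: waits 0, runs 0→9
#118: waits 9, runs 9→15
#111: waits 15, runs 15→19
#125: waits 19, runs 19→21
Sum = 0+9+15+19 = 43.
EDD 25, SPT 20, LPT 43 → minimum 20.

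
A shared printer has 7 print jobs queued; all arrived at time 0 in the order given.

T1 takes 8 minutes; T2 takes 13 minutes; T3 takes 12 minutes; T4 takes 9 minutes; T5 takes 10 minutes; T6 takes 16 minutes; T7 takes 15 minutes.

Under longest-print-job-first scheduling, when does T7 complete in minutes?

31

LPT (decreasing processing time): T6 T7 T2 T3 T5 T4 T1.
T6: 0→16
T7: 16→31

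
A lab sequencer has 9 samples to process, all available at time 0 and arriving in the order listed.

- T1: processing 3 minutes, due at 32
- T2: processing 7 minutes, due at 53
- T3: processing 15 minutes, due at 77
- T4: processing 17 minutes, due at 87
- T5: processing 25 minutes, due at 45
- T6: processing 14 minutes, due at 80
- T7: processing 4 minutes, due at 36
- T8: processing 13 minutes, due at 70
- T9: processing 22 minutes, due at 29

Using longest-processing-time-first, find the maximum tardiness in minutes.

LPT (decreasing processing time): T5 T9 T4 T3 T6 T8 T2 T7 T1.
T5: 0→25, due 45, tardiness 0
T9: 25→47, due 29, tardiness 18
T4: 47→64, due 87, tardiness 0
T3: 64→79, due 77, tardiness 2
T6: 79→93, due 80, tardiness 13
T8: 93→106, due 70, tardiness 36
T2: 106→113, due 53, tardiness 60
T7: 113→117, due 36, tardiness 81
T1: 117→120, due 32, tardiness 88
Maximum = 88.

88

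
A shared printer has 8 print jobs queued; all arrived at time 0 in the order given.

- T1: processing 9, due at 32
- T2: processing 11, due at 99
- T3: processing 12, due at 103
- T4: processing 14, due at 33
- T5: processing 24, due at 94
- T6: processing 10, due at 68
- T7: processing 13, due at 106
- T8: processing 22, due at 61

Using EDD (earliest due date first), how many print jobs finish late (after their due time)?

EDD (increasing due date): T1 T4 T8 T6 T5 T2 T3 T7.
T1: 0→9, due 32, tardiness 0
T4: 9→23, due 33, tardiness 0
T8: 23→45, due 61, tardiness 0
T6: 45→55, due 68, tardiness 0
T5: 55→79, due 94, tardiness 0
T2: 79→90, due 99, tardiness 0
T3: 90→102, due 103, tardiness 0
T7: 102→115, due 106, tardiness 9
Late print jobs: 1.

1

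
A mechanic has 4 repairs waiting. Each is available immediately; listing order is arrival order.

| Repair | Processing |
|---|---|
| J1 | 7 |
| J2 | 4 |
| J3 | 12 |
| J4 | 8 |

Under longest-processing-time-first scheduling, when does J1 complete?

27

LPT (decreasing processing time): J3 J4 J1 J2.
J3: 0→12
J4: 12→20
J1: 20→27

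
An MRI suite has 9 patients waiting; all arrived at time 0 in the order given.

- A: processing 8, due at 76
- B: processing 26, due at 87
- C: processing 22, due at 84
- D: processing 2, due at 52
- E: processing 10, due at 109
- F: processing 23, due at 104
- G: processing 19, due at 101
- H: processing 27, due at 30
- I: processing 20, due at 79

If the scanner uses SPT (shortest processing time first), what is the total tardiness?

SPT (increasing processing time): D A E G I C F B H.
D: 0→2, due 52, tardiness 0
A: 2→10, due 76, tardiness 0
E: 10→20, due 109, tardiness 0
G: 20→39, due 101, tardiness 0
I: 39→59, due 79, tardiness 0
C: 59→81, due 84, tardiness 0
F: 81→104, due 104, tardiness 0
B: 104→130, due 87, tardiness 43
H: 130→157, due 30, tardiness 127
Sum = 0+0+0+0+0+0+0+43+127 = 170.

170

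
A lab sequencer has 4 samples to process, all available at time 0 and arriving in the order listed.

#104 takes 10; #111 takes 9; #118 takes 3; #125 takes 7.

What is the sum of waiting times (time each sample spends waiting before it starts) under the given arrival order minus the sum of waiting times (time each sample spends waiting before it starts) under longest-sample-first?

FIFO (arrival order): #104 #111 #118 #125.
#104: waits 0, runs 0→10
#111: waits 10, runs 10→19
#118: waits 19, runs 19→22
#125: waits 22, runs 22→29
Sum = 0+10+19+22 = 51.
LPT (decreasing processing time): #104 #111 #125 #118.
#104: waits 0, runs 0→10
#111: waits 10, runs 10→19
#125: waits 19, runs 19→26
#118: waits 26, runs 26→29
Sum = 0+10+19+26 = 55.
Difference = 51 − 55 = -4.

-4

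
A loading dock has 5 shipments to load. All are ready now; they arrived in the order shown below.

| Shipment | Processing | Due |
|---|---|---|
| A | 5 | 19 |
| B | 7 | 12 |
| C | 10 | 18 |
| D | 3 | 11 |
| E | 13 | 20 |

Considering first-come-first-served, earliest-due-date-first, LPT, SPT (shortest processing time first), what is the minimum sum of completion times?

89

FIFO (arrival order): A B C D E.
A: 0→5
B: 5→12
C: 12→22
D: 22→25
E: 25→38
Sum = 5+12+22+25+38 = 102.
EDD (increasing due date): D B C A E.
D: 0→3
B: 3→10
C: 10→20
A: 20→25
E: 25→38
Sum = 3+10+20+25+38 = 96.
LPT (decreasing processing time): E C B A D.
E: 0→13
C: 13→23
B: 23→30
A: 30→35
D: 35→38
Sum = 13+23+30+35+38 = 139.
SPT (increasing processing time): D A B C E.
D: 0→3
A: 3→8
B: 8→15
C: 15→25
E: 25→38
Sum = 3+8+15+25+38 = 89.
FIFO 102, EDD 96, LPT 139, SPT 89 → minimum 89.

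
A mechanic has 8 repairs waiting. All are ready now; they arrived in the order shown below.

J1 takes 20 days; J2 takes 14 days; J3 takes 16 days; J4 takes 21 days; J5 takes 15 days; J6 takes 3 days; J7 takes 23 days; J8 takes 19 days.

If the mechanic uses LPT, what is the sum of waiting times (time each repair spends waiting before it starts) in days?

555

LPT (decreasing processing time): J7 J4 J1 J8 J3 J5 J2 J6.
J7: waits 0, runs 0→23
J4: waits 23, runs 23→44
J1: waits 44, runs 44→64
J8: waits 64, runs 64→83
J3: waits 83, runs 83→99
J5: waits 99, runs 99→114
J2: waits 114, runs 114→128
J6: waits 128, runs 128→131
Sum = 0+23+44+64+83+99+114+128 = 555.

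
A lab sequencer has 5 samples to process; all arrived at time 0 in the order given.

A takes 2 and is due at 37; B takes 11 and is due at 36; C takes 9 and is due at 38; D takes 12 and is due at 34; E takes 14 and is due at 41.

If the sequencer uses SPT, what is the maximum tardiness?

7

SPT (increasing processing time): A C B D E.
A: 0→2, due 37, tardiness 0
C: 2→11, due 38, tardiness 0
B: 11→22, due 36, tardiness 0
D: 22→34, due 34, tardiness 0
E: 34→48, due 41, tardiness 7
Maximum = 7.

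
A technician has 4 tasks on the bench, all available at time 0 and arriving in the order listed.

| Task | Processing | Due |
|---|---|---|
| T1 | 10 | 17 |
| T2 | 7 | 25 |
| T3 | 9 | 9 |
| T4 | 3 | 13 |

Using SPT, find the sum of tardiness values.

22

SPT (increasing processing time): T4 T2 T3 T1.
T4: 0→3, due 13, tardiness 0
T2: 3→10, due 25, tardiness 0
T3: 10→19, due 9, tardiness 10
T1: 19→29, due 17, tardiness 12
Sum = 0+0+10+12 = 22.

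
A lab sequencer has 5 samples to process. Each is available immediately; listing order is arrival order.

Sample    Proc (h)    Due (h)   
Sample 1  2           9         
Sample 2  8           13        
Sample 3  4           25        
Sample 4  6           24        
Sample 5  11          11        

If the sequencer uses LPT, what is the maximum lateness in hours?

LPT (decreasing processing time): Sample 5 Sample 2 Sample 4 Sample 3 Sample 1.
Sample 5: 0→11, due 11, lateness 0
Sample 2: 11→19, due 13, lateness 6
Sample 4: 19→25, due 24, lateness 1
Sample 3: 25→29, due 25, lateness 4
Sample 1: 29→31, due 9, lateness 22
Maximum = 22.

22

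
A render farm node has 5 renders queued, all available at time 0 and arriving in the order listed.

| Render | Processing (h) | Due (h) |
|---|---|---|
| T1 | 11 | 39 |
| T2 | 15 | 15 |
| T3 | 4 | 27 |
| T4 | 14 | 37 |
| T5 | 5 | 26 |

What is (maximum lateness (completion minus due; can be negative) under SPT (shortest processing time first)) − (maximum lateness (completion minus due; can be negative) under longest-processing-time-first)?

12

SPT (increasing processing time): T3 T5 T1 T4 T2.
T3: 0→4, due 27, lateness -23
T5: 4→9, due 26, lateness -17
T1: 9→20, due 39, lateness -19
T4: 20→34, due 37, lateness -3
T2: 34→49, due 15, lateness 34
Maximum = 34.
LPT (decreasing processing time): T2 T4 T1 T5 T3.
T2: 0→15, due 15, lateness 0
T4: 15→29, due 37, lateness -8
T1: 29→40, due 39, lateness 1
T5: 40→45, due 26, lateness 19
T3: 45→49, due 27, lateness 22
Maximum = 22.
Difference = 34 − 22 = 12.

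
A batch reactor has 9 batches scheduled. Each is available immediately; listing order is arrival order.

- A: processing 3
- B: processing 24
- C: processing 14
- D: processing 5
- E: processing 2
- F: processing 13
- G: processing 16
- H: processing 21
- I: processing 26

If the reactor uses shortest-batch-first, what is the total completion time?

SPT (increasing processing time): E A D F C G H B I.
E: 0→2
A: 2→5
D: 5→10
F: 10→23
C: 23→37
G: 37→53
H: 53→74
B: 74→98
I: 98→124
Sum = 2+5+10+23+37+53+74+98+124 = 426.

426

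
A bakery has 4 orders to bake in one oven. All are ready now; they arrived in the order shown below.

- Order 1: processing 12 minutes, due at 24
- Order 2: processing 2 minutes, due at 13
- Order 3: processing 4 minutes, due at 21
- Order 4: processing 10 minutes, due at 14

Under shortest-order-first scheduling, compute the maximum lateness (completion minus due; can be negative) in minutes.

4

SPT (increasing processing time): Order 2 Order 3 Order 4 Order 1.
Order 2: 0→2, due 13, lateness -11
Order 3: 2→6, due 21, lateness -15
Order 4: 6→16, due 14, lateness 2
Order 1: 16→28, due 24, lateness 4
Maximum = 4.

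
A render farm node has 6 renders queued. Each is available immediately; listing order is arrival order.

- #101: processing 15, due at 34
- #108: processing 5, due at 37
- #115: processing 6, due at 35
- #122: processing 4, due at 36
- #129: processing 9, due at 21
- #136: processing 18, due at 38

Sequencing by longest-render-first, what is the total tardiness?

71

LPT (decreasing processing time): #136 #101 #129 #115 #108 #122.
#136: 0→18, due 38, tardiness 0
#101: 18→33, due 34, tardiness 0
#129: 33→42, due 21, tardiness 21
#115: 42→48, due 35, tardiness 13
#108: 48→53, due 37, tardiness 16
#122: 53→57, due 36, tardiness 21
Sum = 0+0+21+13+16+21 = 71.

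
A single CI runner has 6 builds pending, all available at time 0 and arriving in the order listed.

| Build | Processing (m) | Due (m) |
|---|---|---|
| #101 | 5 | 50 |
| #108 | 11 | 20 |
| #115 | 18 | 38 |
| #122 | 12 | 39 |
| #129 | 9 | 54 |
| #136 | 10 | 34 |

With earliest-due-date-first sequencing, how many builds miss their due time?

4

EDD (increasing due date): #108 #136 #115 #122 #101 #129.
#108: 0→11, due 20, tardiness 0
#136: 11→21, due 34, tardiness 0
#115: 21→39, due 38, tardiness 1
#122: 39→51, due 39, tardiness 12
#101: 51→56, due 50, tardiness 6
#129: 56→65, due 54, tardiness 11
Late builds: 4.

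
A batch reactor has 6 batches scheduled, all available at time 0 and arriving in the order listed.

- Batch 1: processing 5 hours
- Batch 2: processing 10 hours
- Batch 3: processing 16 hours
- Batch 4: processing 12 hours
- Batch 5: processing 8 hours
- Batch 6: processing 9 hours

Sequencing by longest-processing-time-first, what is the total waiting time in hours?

LPT (decreasing processing time): Batch 3 Batch 4 Batch 2 Batch 6 Batch 5 Batch 1.
Batch 3: waits 0, runs 0→16
Batch 4: waits 16, runs 16→28
Batch 2: waits 28, runs 28→38
Batch 6: waits 38, runs 38→47
Batch 5: waits 47, runs 47→55
Batch 1: waits 55, runs 55→60
Sum = 0+16+28+38+47+55 = 184.

184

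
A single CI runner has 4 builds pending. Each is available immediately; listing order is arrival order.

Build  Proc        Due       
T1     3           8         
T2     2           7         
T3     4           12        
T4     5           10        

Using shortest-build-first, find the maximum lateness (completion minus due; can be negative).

4

SPT (increasing processing time): T2 T1 T3 T4.
T2: 0→2, due 7, lateness -5
T1: 2→5, due 8, lateness -3
T3: 5→9, due 12, lateness -3
T4: 9→14, due 10, lateness 4
Maximum = 4.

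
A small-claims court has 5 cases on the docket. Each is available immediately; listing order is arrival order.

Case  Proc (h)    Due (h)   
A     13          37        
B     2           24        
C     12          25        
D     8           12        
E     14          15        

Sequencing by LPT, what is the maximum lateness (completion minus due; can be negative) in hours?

35

LPT (decreasing processing time): E A C D B.
E: 0→14, due 15, lateness -1
A: 14→27, due 37, lateness -10
C: 27→39, due 25, lateness 14
D: 39→47, due 12, lateness 35
B: 47→49, due 24, lateness 25
Maximum = 35.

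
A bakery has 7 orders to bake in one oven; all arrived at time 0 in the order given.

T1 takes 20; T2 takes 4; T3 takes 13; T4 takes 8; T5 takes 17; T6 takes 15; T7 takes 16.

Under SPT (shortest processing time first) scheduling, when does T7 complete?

SPT (increasing processing time): T2 T4 T3 T6 T7 T5 T1.
T2: 0→4
T4: 4→12
T3: 12→25
T6: 25→40
T7: 40→56

56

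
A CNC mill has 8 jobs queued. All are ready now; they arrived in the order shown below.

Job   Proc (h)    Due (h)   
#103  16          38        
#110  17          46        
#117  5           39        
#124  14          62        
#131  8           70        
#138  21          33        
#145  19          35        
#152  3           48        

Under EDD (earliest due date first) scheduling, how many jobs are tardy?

7

EDD (increasing due date): #138 #145 #103 #117 #110 #152 #124 #131.
#138: 0→21, due 33, tardiness 0
#145: 21→40, due 35, tardiness 5
#103: 40→56, due 38, tardiness 18
#117: 56→61, due 39, tardiness 22
#110: 61→78, due 46, tardiness 32
#152: 78→81, due 48, tardiness 33
#124: 81→95, due 62, tardiness 33
#131: 95→103, due 70, tardiness 33
Late jobs: 7.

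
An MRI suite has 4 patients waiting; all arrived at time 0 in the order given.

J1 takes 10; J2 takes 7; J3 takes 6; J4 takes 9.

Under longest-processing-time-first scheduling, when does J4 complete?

LPT (decreasing processing time): J1 J4 J2 J3.
J1: 0→10
J4: 10→19

19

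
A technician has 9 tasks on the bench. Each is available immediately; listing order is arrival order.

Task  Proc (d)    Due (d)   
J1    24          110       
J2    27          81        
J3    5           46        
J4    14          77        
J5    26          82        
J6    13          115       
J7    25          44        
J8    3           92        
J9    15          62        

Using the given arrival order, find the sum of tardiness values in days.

FIFO (arrival order): J1 J2 J3 J4 J5 J6 J7 J8 J9.
J1: 0→24, due 110, tardiness 0
J2: 24→51, due 81, tardiness 0
J3: 51→56, due 46, tardiness 10
J4: 56→70, due 77, tardiness 0
J5: 70→96, due 82, tardiness 14
J6: 96→109, due 115, tardiness 0
J7: 109→134, due 44, tardiness 90
J8: 134→137, due 92, tardiness 45
J9: 137→152, due 62, tardiness 90
Sum = 0+0+10+0+14+0+90+45+90 = 249.

249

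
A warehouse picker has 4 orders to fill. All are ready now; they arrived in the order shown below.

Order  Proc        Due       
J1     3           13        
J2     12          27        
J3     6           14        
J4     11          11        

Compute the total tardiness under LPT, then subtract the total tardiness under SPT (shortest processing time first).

LPT (decreasing processing time): J2 J4 J3 J1.
J2: 0→12, due 27, tardiness 0
J4: 12→23, due 11, tardiness 12
J3: 23→29, due 14, tardiness 15
J1: 29→32, due 13, tardiness 19
Sum = 0+12+15+19 = 46.
SPT (increasing processing time): J1 J3 J4 J2.
J1: 0→3, due 13, tardiness 0
J3: 3→9, due 14, tardiness 0
J4: 9→20, due 11, tardiness 9
J2: 20→32, due 27, tardiness 5
Sum = 0+0+9+5 = 14.
Difference = 46 − 14 = 32.

32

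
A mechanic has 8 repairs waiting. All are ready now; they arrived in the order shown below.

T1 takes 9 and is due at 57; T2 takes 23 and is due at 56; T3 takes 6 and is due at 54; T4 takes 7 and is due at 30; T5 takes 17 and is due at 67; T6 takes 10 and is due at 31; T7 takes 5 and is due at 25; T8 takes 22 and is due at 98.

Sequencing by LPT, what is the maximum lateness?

LPT (decreasing processing time): T2 T8 T5 T6 T1 T4 T3 T7.
T2: 0→23, due 56, lateness -33
T8: 23→45, due 98, lateness -53
T5: 45→62, due 67, lateness -5
T6: 62→72, due 31, lateness 41
T1: 72→81, due 57, lateness 24
T4: 81→88, due 30, lateness 58
T3: 88→94, due 54, lateness 40
T7: 94→99, due 25, lateness 74
Maximum = 74.

74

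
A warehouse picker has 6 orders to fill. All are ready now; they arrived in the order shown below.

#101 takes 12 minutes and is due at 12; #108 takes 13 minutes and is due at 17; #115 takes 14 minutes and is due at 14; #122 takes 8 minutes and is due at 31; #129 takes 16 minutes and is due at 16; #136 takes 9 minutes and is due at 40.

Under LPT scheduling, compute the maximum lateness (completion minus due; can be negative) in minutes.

43

LPT (decreasing processing time): #129 #115 #108 #101 #136 #122.
#129: 0→16, due 16, lateness 0
#115: 16→30, due 14, lateness 16
#108: 30→43, due 17, lateness 26
#101: 43→55, due 12, lateness 43
#136: 55→64, due 40, lateness 24
#122: 64→72, due 31, lateness 41
Maximum = 43.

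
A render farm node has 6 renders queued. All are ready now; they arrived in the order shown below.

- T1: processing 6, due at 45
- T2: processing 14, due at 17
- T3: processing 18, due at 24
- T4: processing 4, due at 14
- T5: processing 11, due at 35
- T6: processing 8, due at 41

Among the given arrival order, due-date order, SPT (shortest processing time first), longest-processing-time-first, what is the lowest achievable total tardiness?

FIFO (arrival order): T1 T2 T3 T4 T5 T6.
T1: 0→6, due 45, tardiness 0
T2: 6→20, due 17, tardiness 3
T3: 20→38, due 24, tardiness 14
T4: 38→42, due 14, tardiness 28
T5: 42→53, due 35, tardiness 18
T6: 53→61, due 41, tardiness 20
Sum = 0+3+14+28+18+20 = 83.
EDD (increasing due date): T4 T2 T3 T5 T6 T1.
T4: 0→4, due 14, tardiness 0
T2: 4→18, due 17, tardiness 1
T3: 18→36, due 24, tardiness 12
T5: 36→47, due 35, tardiness 12
T6: 47→55, due 41, tardiness 14
T1: 55→61, due 45, tardiness 16
Sum = 0+1+12+12+14+16 = 55.
SPT (increasing processing time): T4 T1 T6 T5 T2 T3.
T4: 0→4, due 14, tardiness 0
T1: 4→10, due 45, tardiness 0
T6: 10→18, due 41, tardiness 0
T5: 18→29, due 35, tardiness 0
T2: 29→43, due 17, tardiness 26
T3: 43→61, due 24, tardiness 37
Sum = 0+0+0+0+26+37 = 63.
LPT (decreasing processing time): T3 T2 T5 T6 T1 T4.
T3: 0→18, due 24, tardiness 0
T2: 18→32, due 17, tardiness 15
T5: 32→43, due 35, tardiness 8
T6: 43→51, due 41, tardiness 10
T1: 51→57, due 45, tardiness 12
T4: 57→61, due 14, tardiness 47
Sum = 0+15+8+10+12+47 = 92.
FIFO 83, EDD 55, SPT 63, LPT 92 → minimum 55.

55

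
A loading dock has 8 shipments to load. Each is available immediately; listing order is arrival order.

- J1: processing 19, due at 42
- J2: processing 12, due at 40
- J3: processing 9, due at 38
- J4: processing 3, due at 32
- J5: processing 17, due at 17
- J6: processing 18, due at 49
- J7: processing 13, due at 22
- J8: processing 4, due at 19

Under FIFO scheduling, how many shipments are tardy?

6

FIFO (arrival order): J1 J2 J3 J4 J5 J6 J7 J8.
J1: 0→19, due 42, tardiness 0
J2: 19→31, due 40, tardiness 0
J3: 31→40, due 38, tardiness 2
J4: 40→43, due 32, tardiness 11
J5: 43→60, due 17, tardiness 43
J6: 60→78, due 49, tardiness 29
J7: 78→91, due 22, tardiness 69
J8: 91→95, due 19, tardiness 76
Late shipments: 6.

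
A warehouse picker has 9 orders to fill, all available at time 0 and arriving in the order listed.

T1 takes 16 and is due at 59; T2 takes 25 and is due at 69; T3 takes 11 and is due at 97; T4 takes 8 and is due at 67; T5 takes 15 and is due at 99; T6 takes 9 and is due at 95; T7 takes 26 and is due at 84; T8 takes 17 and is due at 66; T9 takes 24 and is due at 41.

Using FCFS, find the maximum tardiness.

110

FIFO (arrival order): T1 T2 T3 T4 T5 T6 T7 T8 T9.
T1: 0→16, due 59, tardiness 0
T2: 16→41, due 69, tardiness 0
T3: 41→52, due 97, tardiness 0
T4: 52→60, due 67, tardiness 0
T5: 60→75, due 99, tardiness 0
T6: 75→84, due 95, tardiness 0
T7: 84→110, due 84, tardiness 26
T8: 110→127, due 66, tardiness 61
T9: 127→151, due 41, tardiness 110
Maximum = 110.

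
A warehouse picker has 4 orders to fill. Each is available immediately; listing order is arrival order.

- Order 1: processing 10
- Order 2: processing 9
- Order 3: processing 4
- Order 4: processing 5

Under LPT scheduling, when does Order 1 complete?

LPT (decreasing processing time): Order 1 Order 2 Order 4 Order 3.
Order 1: 0→10

10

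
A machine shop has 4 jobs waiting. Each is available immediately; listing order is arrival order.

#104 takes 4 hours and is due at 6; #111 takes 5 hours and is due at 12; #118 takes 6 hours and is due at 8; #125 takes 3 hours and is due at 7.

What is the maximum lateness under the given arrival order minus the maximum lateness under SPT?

1

FIFO (arrival order): #104 #111 #118 #125.
#104: 0→4, due 6, lateness -2
#111: 4→9, due 12, lateness -3
#118: 9→15, due 8, lateness 7
#125: 15→18, due 7, lateness 11
Maximum = 11.
SPT (increasing processing time): #125 #104 #111 #118.
#125: 0→3, due 7, lateness -4
#104: 3→7, due 6, lateness 1
#111: 7→12, due 12, lateness 0
#118: 12→18, due 8, lateness 10
Maximum = 10.
Difference = 11 − 10 = 1.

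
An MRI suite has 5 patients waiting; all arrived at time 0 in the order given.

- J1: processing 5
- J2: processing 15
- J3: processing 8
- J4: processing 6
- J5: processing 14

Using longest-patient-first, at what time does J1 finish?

48

LPT (decreasing processing time): J2 J5 J3 J4 J1.
J2: 0→15
J5: 15→29
J3: 29→37
J4: 37→43
J1: 43→48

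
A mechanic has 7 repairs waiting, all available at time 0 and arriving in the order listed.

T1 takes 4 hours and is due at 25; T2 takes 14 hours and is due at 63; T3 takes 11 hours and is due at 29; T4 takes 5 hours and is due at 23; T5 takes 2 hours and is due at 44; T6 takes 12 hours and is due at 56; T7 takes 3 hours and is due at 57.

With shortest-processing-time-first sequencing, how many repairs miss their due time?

SPT (increasing processing time): T5 T7 T1 T4 T3 T6 T2.
T5: 0→2, due 44, tardiness 0
T7: 2→5, due 57, tardiness 0
T1: 5→9, due 25, tardiness 0
T4: 9→14, due 23, tardiness 0
T3: 14→25, due 29, tardiness 0
T6: 25→37, due 56, tardiness 0
T2: 37→51, due 63, tardiness 0
Late repairs: 0.

0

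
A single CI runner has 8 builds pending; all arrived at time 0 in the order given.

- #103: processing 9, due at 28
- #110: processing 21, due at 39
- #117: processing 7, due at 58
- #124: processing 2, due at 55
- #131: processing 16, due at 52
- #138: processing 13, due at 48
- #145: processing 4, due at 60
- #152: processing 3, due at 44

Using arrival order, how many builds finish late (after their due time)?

4

FIFO (arrival order): #103 #110 #117 #124 #131 #138 #145 #152.
#103: 0→9, due 28, tardiness 0
#110: 9→30, due 39, tardiness 0
#117: 30→37, due 58, tardiness 0
#124: 37→39, due 55, tardiness 0
#131: 39→55, due 52, tardiness 3
#138: 55→68, due 48, tardiness 20
#145: 68→72, due 60, tardiness 12
#152: 72→75, due 44, tardiness 31
Late builds: 4.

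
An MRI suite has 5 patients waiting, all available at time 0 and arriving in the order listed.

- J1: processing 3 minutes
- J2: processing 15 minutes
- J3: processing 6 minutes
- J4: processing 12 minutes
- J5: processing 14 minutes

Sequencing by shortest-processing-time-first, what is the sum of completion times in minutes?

SPT (increasing processing time): J1 J3 J4 J5 J2.
J1: 0→3
J3: 3→9
J4: 9→21
J5: 21→35
J2: 35→50
Sum = 3+9+21+35+50 = 118.

118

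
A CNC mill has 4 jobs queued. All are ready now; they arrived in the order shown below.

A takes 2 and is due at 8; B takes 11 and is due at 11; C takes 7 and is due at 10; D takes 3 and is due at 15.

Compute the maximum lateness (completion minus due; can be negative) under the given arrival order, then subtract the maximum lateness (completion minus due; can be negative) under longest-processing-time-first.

-5

FIFO (arrival order): A B C D.
A: 0→2, due 8, lateness -6
B: 2→13, due 11, lateness 2
C: 13→20, due 10, lateness 10
D: 20→23, due 15, lateness 8
Maximum = 10.
LPT (decreasing processing time): B C D A.
B: 0→11, due 11, lateness 0
C: 11→18, due 10, lateness 8
D: 18→21, due 15, lateness 6
A: 21→23, due 8, lateness 15
Maximum = 15.
Difference = 10 − 15 = -5.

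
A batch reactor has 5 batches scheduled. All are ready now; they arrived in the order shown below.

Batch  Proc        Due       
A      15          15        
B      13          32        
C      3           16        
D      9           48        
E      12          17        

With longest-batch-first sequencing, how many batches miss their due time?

3

LPT (decreasing processing time): A B E D C.
A: 0→15, due 15, tardiness 0
B: 15→28, due 32, tardiness 0
E: 28→40, due 17, tardiness 23
D: 40→49, due 48, tardiness 1
C: 49→52, due 16, tardiness 36
Late batches: 3.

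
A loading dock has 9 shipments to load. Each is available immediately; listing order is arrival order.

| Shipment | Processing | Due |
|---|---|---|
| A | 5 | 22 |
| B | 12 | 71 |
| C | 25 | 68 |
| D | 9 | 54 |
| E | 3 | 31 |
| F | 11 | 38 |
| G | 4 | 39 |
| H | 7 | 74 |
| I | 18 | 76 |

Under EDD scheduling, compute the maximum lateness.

18

EDD (increasing due date): A E F G D C B H I.
A: 0→5, due 22, lateness -17
E: 5→8, due 31, lateness -23
F: 8→19, due 38, lateness -19
G: 19→23, due 39, lateness -16
D: 23→32, due 54, lateness -22
C: 32→57, due 68, lateness -11
B: 57→69, due 71, lateness -2
H: 69→76, due 74, lateness 2
I: 76→94, due 76, lateness 18
Maximum = 18.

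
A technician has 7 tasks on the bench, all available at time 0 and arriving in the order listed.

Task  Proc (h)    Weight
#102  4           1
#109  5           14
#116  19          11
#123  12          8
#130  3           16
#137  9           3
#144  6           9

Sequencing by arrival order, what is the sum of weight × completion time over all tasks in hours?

FIFO (arrival order): #102 #109 #116 #123 #130 #137 #144.
#102: finishes 4, weight 1, w·C = 4
#109: finishes 9, weight 14, w·C = 126
#116: finishes 28, weight 11, w·C = 308
#123: finishes 40, weight 8, w·C = 320
#130: finishes 43, weight 16, w·C = 688
#137: finishes 52, weight 3, w·C = 156
#144: finishes 58, weight 9, w·C = 522
Sum = 4+126+308+320+688+156+522 = 2124.

2124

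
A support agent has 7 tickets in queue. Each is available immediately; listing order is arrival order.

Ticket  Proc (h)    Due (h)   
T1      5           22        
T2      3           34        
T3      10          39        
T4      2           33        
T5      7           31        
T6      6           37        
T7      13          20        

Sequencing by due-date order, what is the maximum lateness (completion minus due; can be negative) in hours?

7

EDD (increasing due date): T7 T1 T5 T4 T2 T6 T3.
T7: 0→13, due 20, lateness -7
T1: 13→18, due 22, lateness -4
T5: 18→25, due 31, lateness -6
T4: 25→27, due 33, lateness -6
T2: 27→30, due 34, lateness -4
T6: 30→36, due 37, lateness -1
T3: 36→46, due 39, lateness 7
Maximum = 7.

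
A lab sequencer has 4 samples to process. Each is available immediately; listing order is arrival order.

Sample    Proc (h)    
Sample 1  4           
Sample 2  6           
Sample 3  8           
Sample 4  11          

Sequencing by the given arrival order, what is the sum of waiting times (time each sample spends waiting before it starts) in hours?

32

FIFO (arrival order): Sample 1 Sample 2 Sample 3 Sample 4.
Sample 1: waits 0, runs 0→4
Sample 2: waits 4, runs 4→10
Sample 3: waits 10, runs 10→18
Sample 4: waits 18, runs 18→29
Sum = 0+4+10+18 = 32.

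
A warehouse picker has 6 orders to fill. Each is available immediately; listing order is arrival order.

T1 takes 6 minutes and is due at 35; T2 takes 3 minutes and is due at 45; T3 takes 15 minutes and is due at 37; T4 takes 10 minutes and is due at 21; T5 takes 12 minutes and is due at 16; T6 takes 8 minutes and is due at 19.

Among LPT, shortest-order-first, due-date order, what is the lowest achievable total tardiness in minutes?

34

LPT (decreasing processing time): T3 T5 T4 T6 T1 T2.
T3: 0→15, due 37, tardiness 0
T5: 15→27, due 16, tardiness 11
T4: 27→37, due 21, tardiness 16
T6: 37→45, due 19, tardiness 26
T1: 45→51, due 35, tardiness 16
T2: 51→54, due 45, tardiness 9
Sum = 0+11+16+26+16+9 = 78.
SPT (increasing processing time): T2 T1 T6 T4 T5 T3.
T2: 0→3, due 45, tardiness 0
T1: 3→9, due 35, tardiness 0
T6: 9→17, due 19, tardiness 0
T4: 17→27, due 21, tardiness 6
T5: 27→39, due 16, tardiness 23
T3: 39→54, due 37, tardiness 17
Sum = 0+0+0+6+23+17 = 46.
EDD (increasing due date): T5 T6 T4 T1 T3 T2.
T5: 0→12, due 16, tardiness 0
T6: 12→20, due 19, tardiness 1
T4: 20→30, due 21, tardiness 9
T1: 30→36, due 35, tardiness 1
T3: 36→51, due 37, tardiness 14
T2: 51→54, due 45, tardiness 9
Sum = 0+1+9+1+14+9 = 34.
LPT 78, SPT 46, EDD 34 → minimum 34.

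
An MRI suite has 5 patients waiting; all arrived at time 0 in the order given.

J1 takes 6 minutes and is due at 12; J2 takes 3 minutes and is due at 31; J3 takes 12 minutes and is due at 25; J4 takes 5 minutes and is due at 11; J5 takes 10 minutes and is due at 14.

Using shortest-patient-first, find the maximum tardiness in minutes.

11

SPT (increasing processing time): J2 J4 J1 J5 J3.
J2: 0→3, due 31, tardiness 0
J4: 3→8, due 11, tardiness 0
J1: 8→14, due 12, tardiness 2
J5: 14→24, due 14, tardiness 10
J3: 24→36, due 25, tardiness 11
Maximum = 11.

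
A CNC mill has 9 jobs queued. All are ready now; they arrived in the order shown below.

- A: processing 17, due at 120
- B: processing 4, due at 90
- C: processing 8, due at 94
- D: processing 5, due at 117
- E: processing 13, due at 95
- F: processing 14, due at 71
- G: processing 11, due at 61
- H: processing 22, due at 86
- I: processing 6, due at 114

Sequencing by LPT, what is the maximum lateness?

LPT (decreasing processing time): H A F E G C I D B.
H: 0→22, due 86, lateness -64
A: 22→39, due 120, lateness -81
F: 39→53, due 71, lateness -18
E: 53→66, due 95, lateness -29
G: 66→77, due 61, lateness 16
C: 77→85, due 94, lateness -9
I: 85→91, due 114, lateness -23
D: 91→96, due 117, lateness -21
B: 96→100, due 90, lateness 10
Maximum = 16.

16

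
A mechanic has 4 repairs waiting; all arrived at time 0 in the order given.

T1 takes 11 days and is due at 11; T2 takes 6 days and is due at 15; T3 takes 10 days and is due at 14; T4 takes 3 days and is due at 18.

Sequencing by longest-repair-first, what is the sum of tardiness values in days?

LPT (decreasing processing time): T1 T3 T2 T4.
T1: 0→11, due 11, tardiness 0
T3: 11→21, due 14, tardiness 7
T2: 21→27, due 15, tardiness 12
T4: 27→30, due 18, tardiness 12
Sum = 0+7+12+12 = 31.

31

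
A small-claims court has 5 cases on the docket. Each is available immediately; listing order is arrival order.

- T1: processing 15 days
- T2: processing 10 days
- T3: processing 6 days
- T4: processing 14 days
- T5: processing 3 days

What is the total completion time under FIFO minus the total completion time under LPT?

FIFO (arrival order): T1 T2 T3 T4 T5.
T1: 0→15
T2: 15→25
T3: 25→31
T4: 31→45
T5: 45→48
Sum = 15+25+31+45+48 = 164.
LPT (decreasing processing time): T1 T4 T2 T3 T5.
T1: 0→15
T4: 15→29
T2: 29→39
T3: 39→45
T5: 45→48
Sum = 15+29+39+45+48 = 176.
Difference = 164 − 176 = -12.

-12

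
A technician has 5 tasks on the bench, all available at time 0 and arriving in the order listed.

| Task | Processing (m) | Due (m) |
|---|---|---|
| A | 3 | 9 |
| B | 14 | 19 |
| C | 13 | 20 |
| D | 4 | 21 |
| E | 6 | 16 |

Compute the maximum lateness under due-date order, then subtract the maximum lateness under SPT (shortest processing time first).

EDD (increasing due date): A E B C D.
A: 0→3, due 9, lateness -6
E: 3→9, due 16, lateness -7
B: 9→23, due 19, lateness 4
C: 23→36, due 20, lateness 16
D: 36→40, due 21, lateness 19
Maximum = 19.
SPT (increasing processing time): A D E C B.
A: 0→3, due 9, lateness -6
D: 3→7, due 21, lateness -14
E: 7→13, due 16, lateness -3
C: 13→26, due 20, lateness 6
B: 26→40, due 19, lateness 21
Maximum = 21.
Difference = 19 − 21 = -2.

-2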